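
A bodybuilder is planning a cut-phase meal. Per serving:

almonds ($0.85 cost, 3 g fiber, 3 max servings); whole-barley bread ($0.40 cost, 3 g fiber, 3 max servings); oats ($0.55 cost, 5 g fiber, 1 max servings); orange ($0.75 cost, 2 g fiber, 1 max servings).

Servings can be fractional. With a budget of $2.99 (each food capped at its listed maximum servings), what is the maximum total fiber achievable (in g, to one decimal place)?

Fiber per dollar: oats 9.091, whole-barley bread 7.5, almonds 3.529, orange 2.667.
Take 1 serving of oats: spends $0.55, +5.0 g fiber (running total 5.0 g).
Take 3 servings of whole-barley bread: spends $1.20, +9.0 g fiber (running total 14.0 g).
Take 1.459 servings of almonds: spends $1.24, +4.4 g fiber (running total 18.4 g).
Filling greedily by fiber-per-dollar is optimal for one linear limit, giving 18.4 g.

18.4 g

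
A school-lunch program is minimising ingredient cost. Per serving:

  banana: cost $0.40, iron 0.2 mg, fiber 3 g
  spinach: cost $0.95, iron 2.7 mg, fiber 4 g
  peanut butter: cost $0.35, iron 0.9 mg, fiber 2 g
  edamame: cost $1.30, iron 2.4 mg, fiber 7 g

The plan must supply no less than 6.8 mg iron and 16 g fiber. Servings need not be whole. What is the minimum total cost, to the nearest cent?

$2.76

banana only: max(6.8/0.2, 16/3) = 34 servings → $13.60.
spinach only: max(6.8/2.7, 16/4) = 4 servings → $3.80.
peanut butter only: max(6.8/0.9, 16/2) = 8 servings → $2.80.
edamame only: max(6.8/2.4, 16/7) = 2.833 servings → $3.68.
banana + spinach with both tight: 2.192 servings and 2.356 servings → $3.12.
banana + peanut butter with both tight: 0.3478 servings and 7.478 servings → $2.76.
banana + edamame: the both-tight solution has a negative serving — not a feasible corner.
spinach + peanut butter: the both-tight solution has a negative serving — not a feasible corner.
spinach + edamame with both tight: 0.9892 servings and 1.72 servings → $3.18.
peanut butter + edamame with both tight: 6.133 servings and 0.5333 servings → $2.84.
So the least-cost plan costs $2.76.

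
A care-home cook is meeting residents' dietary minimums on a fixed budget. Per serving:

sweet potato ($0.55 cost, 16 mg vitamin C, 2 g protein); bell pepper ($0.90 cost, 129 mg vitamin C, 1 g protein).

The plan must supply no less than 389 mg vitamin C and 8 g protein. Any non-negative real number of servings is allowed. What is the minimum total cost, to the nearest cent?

$3.88

For a min-cost LP with two ≥-constraints, a basic feasible solution has at most two positive variables.
sweet potato only: max(389/16, 8/2) = 24.31 servings → $13.37.
bell pepper only: max(389/129, 8/1) = 8 servings → $7.20.
sweet potato + bell pepper with both tight: 2.657 servings and 2.686 servings → $3.88.
So the least-cost plan costs $3.88.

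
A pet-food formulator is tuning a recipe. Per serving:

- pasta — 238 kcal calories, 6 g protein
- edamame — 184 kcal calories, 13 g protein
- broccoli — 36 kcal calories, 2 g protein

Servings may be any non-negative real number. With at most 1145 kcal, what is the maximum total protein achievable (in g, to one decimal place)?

Protein per kcal: edamame 0.07065, broccoli 0.05556, pasta 0.02521.
With no serving limits, spend the whole calories allowance on edamame: 1145 kcal / 184 kcal × 13 g = 80.9 g.

80.9 g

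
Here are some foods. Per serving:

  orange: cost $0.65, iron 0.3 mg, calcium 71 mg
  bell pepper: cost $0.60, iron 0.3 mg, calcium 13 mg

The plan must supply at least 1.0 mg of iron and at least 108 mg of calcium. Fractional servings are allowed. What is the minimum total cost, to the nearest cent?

$2.06

Two binding constraints pin down two serving amounts, so the optimal mix uses at most two foods. The candidates are each food alone (scaled to the tighter of iron/calcium) and each pair with both constraints tight.
orange only: max(1.0/0.3, 108/71) = 3.333 servings → $2.17.
bell pepper only: max(1.0/0.3, 108/13) = 8.308 servings → $4.98.
orange + bell pepper with both tight: 1.115 servings and 2.218 servings → $2.06.
Cheapest feasible corner: $2.06.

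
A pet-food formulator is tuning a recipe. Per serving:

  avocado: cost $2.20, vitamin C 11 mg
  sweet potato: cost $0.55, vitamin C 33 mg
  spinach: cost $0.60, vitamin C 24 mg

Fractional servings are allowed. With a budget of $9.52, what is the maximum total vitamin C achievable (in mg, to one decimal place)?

571.2 mg

Vitamin C per dollar: sweet potato 60, spinach 40, avocado 5.
With no serving limits, spend the whole cost allowance on sweet potato: $9.52 / $0.55 × 33 mg = 571.2 mg.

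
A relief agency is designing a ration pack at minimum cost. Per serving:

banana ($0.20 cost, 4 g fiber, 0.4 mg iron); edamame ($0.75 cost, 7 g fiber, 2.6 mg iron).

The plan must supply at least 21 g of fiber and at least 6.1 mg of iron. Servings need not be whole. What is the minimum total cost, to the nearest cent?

An LP optimum is at a vertex; with two nutrient constraints at most two foods are used. Check each candidate.
banana only: max(21/4, 6.1/0.4) = 15.25 servings → $3.05.
edamame only: max(21/7, 6.1/2.6) = 3 servings → $2.25.
banana + edamame with both tight: 1.566 servings and 2.105 servings → $1.89.
Cheapest feasible corner: $1.89.

$1.89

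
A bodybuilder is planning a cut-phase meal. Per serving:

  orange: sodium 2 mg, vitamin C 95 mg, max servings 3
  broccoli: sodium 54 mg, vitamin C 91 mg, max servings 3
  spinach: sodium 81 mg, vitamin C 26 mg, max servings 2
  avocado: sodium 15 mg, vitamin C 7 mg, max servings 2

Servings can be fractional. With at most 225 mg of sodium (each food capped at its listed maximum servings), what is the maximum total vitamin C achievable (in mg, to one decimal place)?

580.7 mg

Vitamin C per mg sodium: orange 47.5, broccoli 1.685, avocado 0.4667, spinach 0.321.
Take 3 servings of orange: uses 6 mg sodium, +285.0 mg vitamin C (running total 285.0 mg).
Take 3 servings of broccoli: uses 162 mg sodium, +273.0 mg vitamin C (running total 558.0 mg).
Take 2 servings of avocado: uses 30 mg sodium, +14.0 mg vitamin C (running total 572.0 mg).
Take 0.3333 servings of spinach: uses 27 mg sodium, +8.7 mg vitamin C (running total 580.7 mg).
Filling greedily by vitamin C-per-mg sodium is optimal for one linear limit, giving 580.7 mg.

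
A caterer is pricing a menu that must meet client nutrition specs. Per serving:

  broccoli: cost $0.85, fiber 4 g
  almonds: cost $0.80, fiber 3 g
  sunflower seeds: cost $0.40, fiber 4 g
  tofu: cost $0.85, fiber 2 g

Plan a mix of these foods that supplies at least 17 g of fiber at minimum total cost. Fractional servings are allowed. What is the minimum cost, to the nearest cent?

Cost per g of fiber: sunflower seeds $0.1000, broccoli $0.2125, almonds $0.2667, tofu $0.4250.
With no serving limits, use only sunflower seeds: 17 g / 4 g = 4.25 servings × $0.40 = $1.70.

$1.70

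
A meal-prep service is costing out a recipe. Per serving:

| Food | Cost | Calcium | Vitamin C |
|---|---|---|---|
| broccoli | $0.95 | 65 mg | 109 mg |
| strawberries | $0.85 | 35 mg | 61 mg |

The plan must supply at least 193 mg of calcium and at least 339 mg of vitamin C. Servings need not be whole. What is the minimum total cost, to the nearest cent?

For a min-cost LP with two ≥-constraints, a basic feasible solution has at most two positive variables.
broccoli only: max(193/65, 339/109) = 3.11 servings → $2.95.
strawberries only: max(193/35, 339/61) = 5.557 servings → $4.72.
broccoli + strawberries: the both-tight solution has a negative serving — not a feasible corner.
So the least-cost plan costs $2.95.

$2.95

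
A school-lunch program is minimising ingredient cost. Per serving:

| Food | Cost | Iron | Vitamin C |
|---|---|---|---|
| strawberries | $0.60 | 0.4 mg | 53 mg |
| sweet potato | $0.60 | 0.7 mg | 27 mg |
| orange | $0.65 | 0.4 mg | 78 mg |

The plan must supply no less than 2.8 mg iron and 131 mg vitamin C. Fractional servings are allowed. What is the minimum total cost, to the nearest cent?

$2.51

An LP optimum is at a vertex; with two nutrient constraints at most two foods are used. Check each candidate.
strawberries only: max(2.8/0.4, 131/53) = 7 servings → $4.20.
sweet potato only: max(2.8/0.7, 131/27) = 4.852 servings → $2.91.
orange only: max(2.8/0.4, 131/78) = 7 servings → $4.55.
strawberries + sweet potato with both tight: 0.6122 servings and 3.65 servings → $2.56.
strawberries + orange: intersection lies outside the first quadrant.
sweet potato + orange with both tight: 3.79 servings and 0.3676 servings → $2.51.
So the least-cost plan costs $2.51.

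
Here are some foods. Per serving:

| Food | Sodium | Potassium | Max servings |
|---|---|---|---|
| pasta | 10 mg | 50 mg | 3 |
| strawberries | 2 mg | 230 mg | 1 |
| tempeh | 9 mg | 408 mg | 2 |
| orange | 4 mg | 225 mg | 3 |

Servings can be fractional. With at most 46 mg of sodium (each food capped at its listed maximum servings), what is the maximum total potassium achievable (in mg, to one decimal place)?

Potassium per mg sodium: strawberries 115, orange 56.25, tempeh 45.33, pasta 5.
Take 1 serving of strawberries: uses 2 mg sodium, +230.0 mg potassium (running total 230.0 mg).
Take 3 servings of orange: uses 12 mg sodium, +675.0 mg potassium (running total 905.0 mg).
Take 2 servings of tempeh: uses 18 mg sodium, +816.0 mg potassium (running total 1721.0 mg).
Take 1.4 servings of pasta: uses 14 mg sodium, +70.0 mg potassium (running total 1791.0 mg).
Filling greedily by potassium-per-mg sodium is optimal for one linear limit, giving 1791.0 mg.

1791.0 mg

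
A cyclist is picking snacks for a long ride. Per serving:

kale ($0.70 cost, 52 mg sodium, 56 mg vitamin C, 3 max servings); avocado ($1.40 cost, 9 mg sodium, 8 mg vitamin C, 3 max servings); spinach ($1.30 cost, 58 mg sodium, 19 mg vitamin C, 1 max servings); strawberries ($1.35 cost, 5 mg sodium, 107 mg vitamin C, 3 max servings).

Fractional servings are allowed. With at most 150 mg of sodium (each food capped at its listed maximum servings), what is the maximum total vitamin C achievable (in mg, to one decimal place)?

Vitamin C per mg sodium: strawberries 21.4, kale 1.077, avocado 0.8889, spinach 0.3276.
Take 3 servings of strawberries: uses 15 mg sodium, +321.0 mg vitamin C (running total 321.0 mg).
Take 2.596 servings of kale: uses 135 mg sodium, +145.4 mg vitamin C (running total 466.4 mg).
Filling greedily by vitamin C-per-mg sodium is optimal for one linear limit, giving 466.4 mg.

466.4 mg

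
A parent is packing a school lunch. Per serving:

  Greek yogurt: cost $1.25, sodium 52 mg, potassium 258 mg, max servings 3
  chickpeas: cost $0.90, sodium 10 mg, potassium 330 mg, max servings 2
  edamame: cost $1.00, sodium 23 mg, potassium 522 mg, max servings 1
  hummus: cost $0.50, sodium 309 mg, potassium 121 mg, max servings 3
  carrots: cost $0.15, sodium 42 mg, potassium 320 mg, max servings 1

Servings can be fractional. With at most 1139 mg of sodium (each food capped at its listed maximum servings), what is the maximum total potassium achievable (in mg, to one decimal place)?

2627.6 mg

Potassium per mg sodium: chickpeas 33, edamame 22.7, carrots 7.619, Greek yogurt 4.962, hummus 0.3916.
Take 2 servings of chickpeas: uses 20 mg sodium, +660.0 mg potassium (running total 660.0 mg).
Take 1 serving of edamame: uses 23 mg sodium, +522.0 mg potassium (running total 1182.0 mg).
Take 1 serving of carrots: uses 42 mg sodium, +320.0 mg potassium (running total 1502.0 mg).
Take 3 servings of Greek yogurt: uses 156 mg sodium, +774.0 mg potassium (running total 2276.0 mg).
Take 2.906 servings of hummus: uses 898 mg sodium, +351.6 mg potassium (running total 2627.6 mg).
Greedy by best ratio exhausts the sodium allowance optimally: 2627.6 mg.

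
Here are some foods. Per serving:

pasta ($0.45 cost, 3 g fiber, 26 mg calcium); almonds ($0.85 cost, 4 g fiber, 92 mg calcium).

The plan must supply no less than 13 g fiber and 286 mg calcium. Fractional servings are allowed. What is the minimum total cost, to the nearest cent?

$2.71

Two binding constraints pin down two serving amounts, so the optimal mix uses at most two foods. The candidates are each food alone (scaled to the tighter of fiber/calcium) and each pair with both constraints tight.
pasta only: max(13/3, 286/26) = 11 servings → $4.95.
almonds only: max(13/4, 286/92) = 3.25 servings → $2.76.
pasta + almonds with both tight: 0.3023 servings and 3.023 servings → $2.71.
The minimum over all feasible corners is $2.71.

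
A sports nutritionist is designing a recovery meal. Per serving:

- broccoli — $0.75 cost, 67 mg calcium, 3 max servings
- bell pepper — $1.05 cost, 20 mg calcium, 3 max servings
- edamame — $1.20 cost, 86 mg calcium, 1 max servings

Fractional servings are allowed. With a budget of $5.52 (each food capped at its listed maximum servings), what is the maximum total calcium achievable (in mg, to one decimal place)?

326.4 mg

Calcium per dollar: broccoli 89.33, edamame 71.67, bell pepper 19.05.
Take 3 servings of broccoli: spends $2.25, +201.0 mg calcium (running total 201.0 mg).
Take 1 serving of edamame: spends $1.20, +86.0 mg calcium (running total 287.0 mg).
Take 1.971 servings of bell pepper: spends $2.07, +39.4 mg calcium (running total 326.4 mg).
Filling greedily by calcium-per-dollar is optimal for one linear limit, giving 326.4 mg.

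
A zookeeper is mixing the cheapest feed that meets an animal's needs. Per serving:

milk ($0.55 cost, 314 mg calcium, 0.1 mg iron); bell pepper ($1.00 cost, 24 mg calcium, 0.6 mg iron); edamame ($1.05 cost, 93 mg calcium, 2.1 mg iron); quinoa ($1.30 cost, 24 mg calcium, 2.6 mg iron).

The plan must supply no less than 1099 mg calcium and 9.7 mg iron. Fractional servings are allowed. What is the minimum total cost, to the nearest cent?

$5.93

A basic optimal solution has at most two foods positive. Try each food alone and each pair with both targets met exactly.
milk only: max(1099/314, 9.7/0.1) = 97 servings → $53.35.
bell pepper only: max(1099/24, 9.7/0.6) = 45.79 servings → $45.79.
edamame only: max(1099/93, 9.7/2.1) = 11.82 servings → $12.41.
quinoa only: max(1099/24, 9.7/2.6) = 45.79 servings → $59.53.
milk + bell pepper with both tight: 2.294 servings and 15.78 servings → $17.05.
milk + edamame with both tight: 2.162 servings and 4.516 servings → $5.93.
milk + quinoa with both tight: 3.224 servings and 3.607 servings → $6.46.
bell pepper + edamame with both targets exact would need a negative amount; discard.
bell pepper + quinoa: intersection lies outside the first quadrant.
edamame + quinoa with both targets exact would need a negative amount; discard.
So the least-cost plan costs $5.93.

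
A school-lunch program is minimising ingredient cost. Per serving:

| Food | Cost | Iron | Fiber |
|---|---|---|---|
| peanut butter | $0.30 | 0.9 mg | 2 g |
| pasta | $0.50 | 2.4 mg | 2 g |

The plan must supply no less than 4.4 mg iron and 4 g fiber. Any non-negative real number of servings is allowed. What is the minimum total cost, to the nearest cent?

$0.95

At the optimum either one food covers both requirements or two foods hit both targets exactly; no other combination can be cheaper.
peanut butter only: max(4.4/0.9, 4/2) = 4.889 servings → $1.47.
pasta only: max(4.4/2.4, 4/2) = 2 servings → $1.00.
peanut butter + pasta with both tight: 0.2667 servings and 1.733 servings → $0.95.
The minimum over all feasible corners is $0.95.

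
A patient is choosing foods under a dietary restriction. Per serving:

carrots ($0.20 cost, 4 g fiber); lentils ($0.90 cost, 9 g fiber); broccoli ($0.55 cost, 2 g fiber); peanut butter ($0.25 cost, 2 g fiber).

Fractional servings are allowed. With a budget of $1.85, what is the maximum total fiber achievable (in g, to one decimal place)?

Fiber per dollar: carrots 20, lentils 10, peanut butter 8, broccoli 3.636.
With no serving limits, spend the whole cost allowance on carrots: $1.85 / $0.20 × 4 g = 37.0 g.

37.0 g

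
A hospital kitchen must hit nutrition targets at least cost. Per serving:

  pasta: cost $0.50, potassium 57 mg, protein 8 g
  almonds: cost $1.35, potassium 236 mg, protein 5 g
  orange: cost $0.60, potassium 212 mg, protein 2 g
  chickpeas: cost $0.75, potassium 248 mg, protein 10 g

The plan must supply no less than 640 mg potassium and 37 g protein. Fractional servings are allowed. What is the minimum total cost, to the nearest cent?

The cheapest plan sits at a corner of the feasible region — with two constraints it uses at most two foods.
pasta only: max(640/57, 37/8) = 11.23 servings → $5.61.
almonds only: max(640/236, 37/5) = 7.4 servings → $9.99.
orange only: max(640/212, 37/2) = 18.5 servings → $11.10.
chickpeas only: max(640/248, 37/10) = 3.7 servings → $2.77.
pasta + almonds with both tight: 3.451 servings and 1.878 servings → $4.26.
pasta + orange with both tight: 4.149 servings and 1.903 servings → $3.22.
pasta + chickpeas with both tight: 1.963 servings and 2.129 servings → $2.58.
almonds + orange: the both-tight solution has a negative serving — not a feasible corner.
almonds + chickpeas with both targets exact would need a negative amount; discard.
orange + chickpeas with both targets exact would need a negative amount; discard.
So the least-cost plan costs $2.58.

$2.58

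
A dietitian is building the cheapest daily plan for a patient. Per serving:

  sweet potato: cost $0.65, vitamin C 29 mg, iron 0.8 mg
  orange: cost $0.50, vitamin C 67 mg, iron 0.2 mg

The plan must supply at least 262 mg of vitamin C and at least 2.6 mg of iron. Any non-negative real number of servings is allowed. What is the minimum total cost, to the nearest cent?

An LP optimum is at a vertex; with two nutrient constraints at most two foods are used. Check each candidate.
sweet potato only: max(262/29, 2.6/0.8) = 9.034 servings → $5.87.
orange only: max(262/67, 2.6/0.2) = 13 servings → $6.50.
sweet potato + orange with both tight: 2.548 servings and 2.808 servings → $3.06.
So the least-cost plan costs $3.06.

$3.06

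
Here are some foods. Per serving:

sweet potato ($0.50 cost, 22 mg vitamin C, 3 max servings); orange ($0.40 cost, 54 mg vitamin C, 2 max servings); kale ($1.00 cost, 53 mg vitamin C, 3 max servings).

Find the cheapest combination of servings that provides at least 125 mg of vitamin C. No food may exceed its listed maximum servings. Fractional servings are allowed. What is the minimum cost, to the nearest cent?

Cost per mg of vitamin C: orange $0.0074, kale $0.0189, sweet potato $0.0227.
Take 2 servings of orange: +108.0 mg vitamin C for $0.80 (total $0.80, still need 17.0 mg).
Take 0.3208 servings of kale: +17.0 mg vitamin C for $0.32 (total $1.12, still need 0.0 mg).
Greedy by cheapest-per-mg is optimal for a single linear constraint, so the minimum cost is $1.12.

$1.12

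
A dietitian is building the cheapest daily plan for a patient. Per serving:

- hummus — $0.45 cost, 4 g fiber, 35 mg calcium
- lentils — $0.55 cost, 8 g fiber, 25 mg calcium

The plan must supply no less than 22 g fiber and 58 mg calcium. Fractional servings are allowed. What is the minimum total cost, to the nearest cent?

Compare the cost at each extreme point of the feasible region.
hummus only: max(22/4, 58/35) = 5.5 servings → $2.48.
lentils only: max(22/8, 58/25) = 2.75 servings → $1.51.
hummus + lentils: the both-tight solution has a negative serving — not a feasible corner.
The minimum over all feasible corners is $1.51.

$1.51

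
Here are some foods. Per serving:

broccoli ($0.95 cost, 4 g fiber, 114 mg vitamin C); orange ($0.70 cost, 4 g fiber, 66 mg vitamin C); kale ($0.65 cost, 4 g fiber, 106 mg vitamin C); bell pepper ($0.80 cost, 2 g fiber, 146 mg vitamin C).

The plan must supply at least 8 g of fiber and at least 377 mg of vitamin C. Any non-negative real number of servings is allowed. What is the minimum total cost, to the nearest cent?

Minimising a linear cost over {fiber ≥ 8, vitamin C ≥ 377, servings ≥ 0} — the optimum is at a vertex, using one or two foods.
broccoli only: max(8/4, 377/114) = 3.307 servings → $3.14.
orange only: max(8/4, 377/66) = 5.712 servings → $4.00.
kale only: max(8/4, 377/106) = 3.557 servings → $2.31.
bell pepper only: max(8/2, 377/146) = 4 servings → $3.20.
broccoli + orange: intersection lies outside the first quadrant.
broccoli + kale with both targets exact would need a negative amount; discard.
broccoli + bell pepper with both tight: 1.163 servings and 1.674 servings → $2.44.
orange + kale: intersection lies outside the first quadrant.
orange + bell pepper with both tight: 0.9159 servings and 2.168 servings → $2.38.
kale + bell pepper with both tight: 1.113 servings and 1.774 servings → $2.14.
Cheapest feasible corner: $2.14.

$2.14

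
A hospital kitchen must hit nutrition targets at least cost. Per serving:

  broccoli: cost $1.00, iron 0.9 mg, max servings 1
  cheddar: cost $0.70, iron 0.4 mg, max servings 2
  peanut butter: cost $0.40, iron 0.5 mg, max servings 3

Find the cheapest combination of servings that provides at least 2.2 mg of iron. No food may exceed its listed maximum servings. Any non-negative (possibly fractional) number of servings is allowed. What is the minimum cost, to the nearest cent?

$1.98

Cost per mg of iron: peanut butter $0.8000, broccoli $1.1111, cheddar $1.7500.
Take 3 servings of peanut butter: +1.5 mg iron for $1.20 (total $1.20, still need 0.7 mg).
Take 0.7778 servings of broccoli: +0.7 mg iron for $0.78 (total $1.98, still need 0.0 mg).
Greedy by cheapest-per-mg is optimal for a single linear constraint, so the minimum cost is $1.98.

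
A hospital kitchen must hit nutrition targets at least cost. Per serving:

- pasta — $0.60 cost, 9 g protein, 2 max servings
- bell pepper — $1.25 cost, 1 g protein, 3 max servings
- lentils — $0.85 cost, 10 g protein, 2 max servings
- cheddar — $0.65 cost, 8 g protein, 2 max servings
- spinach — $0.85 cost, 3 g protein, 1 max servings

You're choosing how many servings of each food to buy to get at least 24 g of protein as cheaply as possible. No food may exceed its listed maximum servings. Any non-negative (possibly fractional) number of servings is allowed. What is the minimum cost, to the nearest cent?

$1.69

Cost per g of protein: pasta $0.0667, cheddar $0.0813, lentils $0.0850, spinach $0.2833, bell pepper $1.2500.
Take 2 servings of pasta: +18.0 g protein for $1.20 (total $1.20, still need 6.0 g).
Take 0.75 servings of cheddar: +6.0 g protein for $0.49 (total $1.69, still need 0.0 g).
Filling from the cheapest source first is optimal under one linear minimum: $1.69.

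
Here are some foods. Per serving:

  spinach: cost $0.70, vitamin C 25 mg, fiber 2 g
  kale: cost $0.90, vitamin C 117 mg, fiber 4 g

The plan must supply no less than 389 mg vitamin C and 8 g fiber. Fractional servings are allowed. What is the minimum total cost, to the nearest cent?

$2.99

spinach only: max(389/25, 8/2) = 15.56 servings → $10.89.
kale only: max(389/117, 8/4) = 3.325 servings → $2.99.
spinach + kale with both targets exact would need a negative amount; discard.
So the least-cost plan costs $2.99.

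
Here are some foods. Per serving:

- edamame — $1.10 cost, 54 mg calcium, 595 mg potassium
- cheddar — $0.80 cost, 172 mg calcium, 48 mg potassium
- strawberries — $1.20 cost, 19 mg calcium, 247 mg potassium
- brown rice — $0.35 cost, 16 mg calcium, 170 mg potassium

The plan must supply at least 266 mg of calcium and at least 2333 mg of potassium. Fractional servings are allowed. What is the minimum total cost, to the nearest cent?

edamame only: max(266/54, 2333/595) = 4.926 servings → $5.42.
cheddar only: max(266/172, 2333/48) = 48.6 servings → $38.88.
strawberries only: max(266/19, 2333/247) = 14 servings → $16.80.
brown rice only: max(266/16, 2333/170) = 16.62 servings → $5.82.
edamame + cheddar with both tight: 3.895 servings and 0.3237 servings → $4.54.
edamame + strawberries with both targets exact would need a negative amount; discard.
edamame + brown rice: intersection lies outside the first quadrant.
cheddar + strawberries with both tight: 0.5142 servings and 9.345 servings → $11.63.
cheddar + brown rice with both tight: 0.2772 servings and 13.65 servings → $5.00.
strawberries + brown rice: the both-tight solution has a negative serving — not a feasible corner.
The minimum over all feasible corners is $4.54.

$4.54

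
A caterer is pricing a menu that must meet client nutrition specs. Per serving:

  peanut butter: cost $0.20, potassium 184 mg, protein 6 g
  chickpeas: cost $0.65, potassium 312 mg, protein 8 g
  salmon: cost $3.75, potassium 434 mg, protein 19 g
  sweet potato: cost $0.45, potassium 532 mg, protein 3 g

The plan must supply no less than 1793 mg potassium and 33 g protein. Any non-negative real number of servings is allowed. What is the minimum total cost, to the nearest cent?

Two binding constraints pin down two serving amounts, so the optimal mix uses at most two foods. The candidates are each food alone (scaled to the tighter of potassium/protein) and each pair with both constraints tight.
peanut butter only: max(1793/184, 33/6) = 9.745 servings → $1.95.
chickpeas only: max(1793/312, 33/8) = 5.747 servings → $3.74.
salmon only: max(1793/434, 33/19) = 4.131 servings → $15.49.
sweet potato only: max(1793/532, 33/3) = 11 servings → $4.95.
peanut butter + chickpeas with both targets exact would need a negative amount; discard.
peanut butter + salmon with both targets exact would need a negative amount; discard.
peanut butter + sweet potato with both tight: 4.612 servings and 1.775 servings → $1.72.
chickpeas + salmon: the both-tight solution has a negative serving — not a feasible corner.
chickpeas + sweet potato with both tight: 3.668 servings and 1.219 servings → $2.93.
salmon + sweet potato with both tight: 1.383 servings and 2.242 servings → $6.19.
So the least-cost plan costs $1.72.

$1.72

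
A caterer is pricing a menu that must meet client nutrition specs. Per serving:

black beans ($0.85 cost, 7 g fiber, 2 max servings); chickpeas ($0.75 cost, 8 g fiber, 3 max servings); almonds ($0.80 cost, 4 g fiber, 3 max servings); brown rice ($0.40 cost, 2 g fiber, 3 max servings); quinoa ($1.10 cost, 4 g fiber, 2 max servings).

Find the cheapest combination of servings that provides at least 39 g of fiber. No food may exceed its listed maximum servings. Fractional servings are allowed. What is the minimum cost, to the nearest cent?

Cost per g of fiber: chickpeas $0.0938, black beans $0.1214, almonds $0.2000, brown rice $0.2000, quinoa $0.2750.
Take 3 servings of chickpeas: +24.0 g fiber for $2.25 (total $2.25, still need 15.0 g).
Take 2 servings of black beans: +14.0 g fiber for $1.70 (total $3.95, still need 1.0 g).
Take 0.25 servings of almonds: +1.0 g fiber for $0.20 (total $4.15, still need 0.0 g).
Greedy by cheapest-per-g is optimal for a single linear constraint, so the minimum cost is $4.15.

$4.15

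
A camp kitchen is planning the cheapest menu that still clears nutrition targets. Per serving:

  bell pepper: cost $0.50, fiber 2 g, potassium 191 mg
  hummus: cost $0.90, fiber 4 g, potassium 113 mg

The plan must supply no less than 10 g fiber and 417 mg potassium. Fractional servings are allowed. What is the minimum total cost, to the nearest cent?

$2.30

Two binding constraints pin down two serving amounts, so the optimal mix uses at most two foods. The candidates are each food alone (scaled to the tighter of fiber/potassium) and each pair with both constraints tight.
bell pepper only: max(10/2, 417/191) = 5 servings → $2.50.
hummus only: max(10/4, 417/113) = 3.69 servings → $3.32.
bell pepper + hummus with both tight: 1 serving and 2 servings → $2.30.
Cheapest feasible corner: $2.30.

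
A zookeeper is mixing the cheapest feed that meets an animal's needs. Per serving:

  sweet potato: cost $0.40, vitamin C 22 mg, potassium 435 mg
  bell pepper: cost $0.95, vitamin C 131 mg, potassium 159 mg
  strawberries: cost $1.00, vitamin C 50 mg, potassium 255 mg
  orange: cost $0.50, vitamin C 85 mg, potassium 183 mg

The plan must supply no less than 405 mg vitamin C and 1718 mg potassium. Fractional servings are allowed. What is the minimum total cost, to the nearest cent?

$2.97

Check every corner: each single food scaled to meet both minima, and each pair solved so both constraints bind.
sweet potato only: max(405/22, 1718/435) = 18.41 servings → $7.36.
bell pepper only: max(405/131, 1718/159) = 10.81 servings → $10.26.
strawberries only: max(405/50, 1718/255) = 8.1 servings → $8.10.
orange only: max(405/85, 1718/183) = 9.388 servings → $4.69.
sweet potato + bell pepper with both tight: 3.004 servings and 2.587 servings → $3.66.
sweet potato + strawberries: intersection lies outside the first quadrant.
sweet potato + orange with both tight: 2.183 servings and 4.2 servings → $2.97.
bell pepper + strawberries with both tight: 0.6826 servings and 6.312 servings → $6.96.
bell pepper + orange: intersection lies outside the first quadrant.
strawberries + orange with both tight: 5.742 servings and 1.387 servings → $6.44.
So the least-cost plan costs $2.97.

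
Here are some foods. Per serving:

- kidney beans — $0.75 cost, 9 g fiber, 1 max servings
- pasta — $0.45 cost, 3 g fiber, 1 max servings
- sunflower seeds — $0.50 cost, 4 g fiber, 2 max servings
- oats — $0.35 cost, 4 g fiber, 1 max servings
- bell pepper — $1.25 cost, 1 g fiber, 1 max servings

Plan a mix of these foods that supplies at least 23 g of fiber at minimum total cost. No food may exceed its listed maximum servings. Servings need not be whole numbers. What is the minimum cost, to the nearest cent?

Cost per g of fiber: kidney beans $0.0833, oats $0.0875, sunflower seeds $0.1250, pasta $0.1500, bell pepper $1.2500.
Take 1 serving of kidney beans: +9.0 g fiber for $0.75 (total $0.75, still need 14.0 g).
Take 1 serving of oats: +4.0 g fiber for $0.35 (total $1.10, still need 10.0 g).
Take 2 servings of sunflower seeds: +8.0 g fiber for $1.00 (total $2.10, still need 2.0 g).
Take 0.6667 servings of pasta: +2.0 g fiber for $0.30 (total $2.40, still need 0.0 g).
Greedy by cheapest-per-g is optimal for a single linear constraint, so the minimum cost is $2.40.

$2.40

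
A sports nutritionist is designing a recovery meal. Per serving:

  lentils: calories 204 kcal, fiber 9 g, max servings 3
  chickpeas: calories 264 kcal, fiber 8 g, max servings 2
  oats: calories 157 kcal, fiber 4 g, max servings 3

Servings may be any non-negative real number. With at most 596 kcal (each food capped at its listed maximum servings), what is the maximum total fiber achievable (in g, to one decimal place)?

Fiber per kcal: lentils 0.04412, chickpeas 0.0303, oats 0.02548.
Take 2.922 servings of lentils: uses 596 kcal, +26.3 g fiber (running total 26.3 g).
Filling greedily by fiber-per-kcal is optimal for one linear limit, giving 26.3 g.

26.3 g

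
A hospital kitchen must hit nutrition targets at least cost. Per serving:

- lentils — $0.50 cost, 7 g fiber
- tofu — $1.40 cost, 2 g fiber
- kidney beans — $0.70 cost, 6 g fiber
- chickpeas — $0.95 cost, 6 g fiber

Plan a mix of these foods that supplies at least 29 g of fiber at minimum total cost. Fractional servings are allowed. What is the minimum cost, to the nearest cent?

Cost per g of fiber: lentils $0.0714, kidney beans $0.1167, chickpeas $0.1583, tofu $0.7000.
With no serving limits, use only lentils: 29 g / 7 g = 4.143 servings × $0.50 = $2.07.

$2.07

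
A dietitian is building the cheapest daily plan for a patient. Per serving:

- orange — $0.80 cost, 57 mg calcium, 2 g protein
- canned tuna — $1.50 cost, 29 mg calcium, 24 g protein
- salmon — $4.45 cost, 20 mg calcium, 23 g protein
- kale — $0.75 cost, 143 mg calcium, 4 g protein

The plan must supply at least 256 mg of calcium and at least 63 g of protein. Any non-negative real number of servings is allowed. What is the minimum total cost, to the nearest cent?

For a min-cost LP with two ≥-constraints, a basic feasible solution has at most two positive variables.
orange only: max(256/57, 63/2) = 31.5 servings → $25.20.
canned tuna only: max(256/29, 63/24) = 8.828 servings → $13.24.
salmon only: max(256/20, 63/23) = 12.8 servings → $56.96.
kale only: max(256/143, 63/4) = 15.75 servings → $11.81.
orange + canned tuna with both tight: 3.295 servings and 2.35 servings → $6.16.
orange + salmon with both tight: 3.641 servings and 2.423 servings → $13.69.
orange + kale: intersection lies outside the first quadrant.
canned tuna + salmon with both targets exact would need a negative amount; discard.
canned tuna + kale with both tight: 2.408 servings and 1.302 servings → $4.59.
salmon + kale with both tight: 2.488 servings and 1.442 servings → $12.15.
Cheapest feasible corner: $4.59.

$4.59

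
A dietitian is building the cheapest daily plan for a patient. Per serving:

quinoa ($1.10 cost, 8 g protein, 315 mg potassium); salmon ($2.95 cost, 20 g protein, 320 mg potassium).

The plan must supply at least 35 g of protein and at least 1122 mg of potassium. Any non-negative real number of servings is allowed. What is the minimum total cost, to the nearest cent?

$4.81

quinoa only: max(35/8, 1122/315) = 4.375 servings → $4.81.
salmon only: max(35/20, 1122/320) = 3.506 servings → $10.34.
quinoa + salmon with both tight: 3.005 servings and 0.5479 servings → $4.92.
The minimum over all feasible corners is $4.81.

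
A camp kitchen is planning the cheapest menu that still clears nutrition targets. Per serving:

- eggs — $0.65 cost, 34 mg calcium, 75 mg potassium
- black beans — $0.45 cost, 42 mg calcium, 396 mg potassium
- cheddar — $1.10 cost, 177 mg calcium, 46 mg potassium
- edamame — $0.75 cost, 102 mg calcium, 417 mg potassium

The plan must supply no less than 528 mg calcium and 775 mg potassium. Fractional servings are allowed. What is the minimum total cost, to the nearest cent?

eggs only: max(528/34, 775/75) = 15.53 servings → $10.09.
black beans only: max(528/42, 775/396) = 12.57 servings → $5.66.
cheddar only: max(528/177, 775/46) = 16.85 servings → $18.53.
edamame only: max(528/102, 775/417) = 5.176 servings → $3.88.
eggs + black beans: intersection lies outside the first quadrant.
eggs + cheddar with both tight: 9.639 servings and 1.131 servings → $7.51.
eggs + edamame with both targets exact would need a negative amount; discard.
black beans + cheddar with both tight: 1.656 servings and 2.59 servings → $3.59.
black beans + edamame: intersection lies outside the first quadrant.
cheddar + edamame with both tight: 2.042 servings and 1.633 servings → $3.47.
So the least-cost plan costs $3.47.

$3.47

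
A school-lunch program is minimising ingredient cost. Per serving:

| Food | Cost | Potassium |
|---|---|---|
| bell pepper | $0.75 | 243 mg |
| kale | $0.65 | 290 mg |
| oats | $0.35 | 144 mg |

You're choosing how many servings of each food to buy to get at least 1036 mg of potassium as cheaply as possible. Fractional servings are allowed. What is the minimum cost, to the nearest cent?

$2.32

Cost per mg of potassium: kale $0.0022, oats $0.0024, bell pepper $0.0031.
With no serving limits, use only kale: 1036 mg / 290 mg = 3.572 servings × $0.65 = $2.32.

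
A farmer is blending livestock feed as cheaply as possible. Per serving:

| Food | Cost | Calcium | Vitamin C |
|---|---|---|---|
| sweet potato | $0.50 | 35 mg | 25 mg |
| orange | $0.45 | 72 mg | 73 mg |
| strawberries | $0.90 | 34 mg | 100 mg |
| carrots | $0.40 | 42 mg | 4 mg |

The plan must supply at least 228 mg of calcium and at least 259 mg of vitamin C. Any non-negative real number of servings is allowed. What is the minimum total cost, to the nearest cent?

With two linear requirements the optimum uses one or two foods; enumerate the corners.
sweet potato only: max(228/35, 259/25) = 10.36 servings → $5.18.
orange only: max(228/72, 259/73) = 3.548 servings → $1.60.
strawberries only: max(228/34, 259/100) = 6.706 servings → $6.04.
carrots only: max(228/42, 259/4) = 64.75 servings → $25.90.
sweet potato + orange: intersection lies outside the first quadrant.
sweet potato + strawberries with both tight: 5.281 servings and 1.27 servings → $3.78.
sweet potato + carrots: intersection lies outside the first quadrant.
orange + strawberries with both tight: 2.966 servings and 0.4248 servings → $1.72.
orange + carrots: intersection lies outside the first quadrant.
strawberries + carrots with both tight: 2.452 servings and 3.443 servings → $3.58.
So the least-cost plan costs $1.60.

$1.60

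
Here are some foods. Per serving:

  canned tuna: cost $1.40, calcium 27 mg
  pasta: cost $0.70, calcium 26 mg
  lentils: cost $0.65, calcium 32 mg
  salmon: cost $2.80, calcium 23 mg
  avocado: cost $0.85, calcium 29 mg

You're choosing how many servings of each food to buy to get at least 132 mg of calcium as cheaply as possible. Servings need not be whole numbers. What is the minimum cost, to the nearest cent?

$2.68

Cost per mg of calcium: lentils $0.0203, pasta $0.0269, avocado $0.0293, canned tuna $0.0519, salmon $0.1217.
With no serving limits, use only lentils: 132 mg / 32 mg = 4.125 servings × $0.65 = $2.68.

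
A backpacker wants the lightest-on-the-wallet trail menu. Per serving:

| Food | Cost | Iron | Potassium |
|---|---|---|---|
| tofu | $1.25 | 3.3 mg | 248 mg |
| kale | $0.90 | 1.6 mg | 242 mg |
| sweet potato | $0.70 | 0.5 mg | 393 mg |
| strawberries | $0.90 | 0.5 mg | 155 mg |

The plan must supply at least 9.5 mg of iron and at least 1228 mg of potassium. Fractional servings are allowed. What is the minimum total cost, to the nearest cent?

$4.34

Two binding constraints pin down two serving amounts, so the optimal mix uses at most two foods. The candidates are each food alone (scaled to the tighter of iron/potassium) and each pair with both constraints tight.
tofu only: max(9.5/3.3, 1228/248) = 4.952 servings → $6.19.
kale only: max(9.5/1.6, 1228/242) = 5.938 servings → $5.34.
sweet potato only: max(9.5/0.5, 1228/393) = 19 servings → $13.30.
strawberries only: max(9.5/0.5, 1228/155) = 19 servings → $17.10.
tofu + kale with both tight: 0.8318 servings and 4.222 servings → $4.84.
tofu + sweet potato with both tight: 2.66 servings and 1.446 servings → $4.34.
tofu + strawberries with both tight: 2.215 servings and 4.378 servings → $6.71.
kale + sweet potato with both targets exact would need a negative amount; discard.
kale + strawberries with both targets exact would need a negative amount; discard.
sweet potato + strawberries: the both-tight solution has a negative serving — not a feasible corner.
The minimum over all feasible corners is $4.34.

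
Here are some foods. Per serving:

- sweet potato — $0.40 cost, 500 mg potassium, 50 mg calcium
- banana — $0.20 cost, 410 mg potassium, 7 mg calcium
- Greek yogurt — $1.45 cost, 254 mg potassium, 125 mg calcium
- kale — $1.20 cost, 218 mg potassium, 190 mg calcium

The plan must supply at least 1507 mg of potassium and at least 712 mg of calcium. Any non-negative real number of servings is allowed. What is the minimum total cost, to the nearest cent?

At the optimum either one food covers both requirements or two foods hit both targets exactly; no other combination can be cheaper.
sweet potato only: max(1507/500, 712/50) = 14.24 servings → $5.70.
banana only: max(1507/410, 712/7) = 101.7 servings → $20.34.
Greek yogurt only: max(1507/254, 712/125) = 5.933 servings → $8.60.
kale only: max(1507/218, 712/190) = 6.913 servings → $8.30.
sweet potato + banana: intersection lies outside the first quadrant.
sweet potato + Greek yogurt with both tight: 0.1511 servings and 5.636 servings → $8.23.
sweet potato + kale with both tight: 1.559 servings and 3.337 servings → $4.63.
banana + Greek yogurt with both tight: 0.1521 servings and 5.687 servings → $8.28.
banana + kale with both tight: 1.717 servings and 3.684 servings → $4.76.
Greek yogurt + kale: the both-tight solution has a negative serving — not a feasible corner.
So the least-cost plan costs $4.63.

$4.63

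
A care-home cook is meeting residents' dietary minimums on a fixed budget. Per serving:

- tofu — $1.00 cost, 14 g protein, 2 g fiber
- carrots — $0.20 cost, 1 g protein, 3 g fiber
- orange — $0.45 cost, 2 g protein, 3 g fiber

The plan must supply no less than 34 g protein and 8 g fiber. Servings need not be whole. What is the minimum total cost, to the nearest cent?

$2.57

tofu only: max(34/14, 8/2) = 4 servings → $4.00.
carrots only: max(34/1, 8/3) = 34 servings → $6.80.
orange only: max(34/2, 8/3) = 17 servings → $7.65.
tofu + carrots with both tight: 2.35 servings and 1.1 servings → $2.57.
tofu + orange with both tight: 2.263 servings and 1.158 servings → $2.78.
carrots + orange with both targets exact would need a negative amount; discard.
The minimum over all feasible corners is $2.57.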